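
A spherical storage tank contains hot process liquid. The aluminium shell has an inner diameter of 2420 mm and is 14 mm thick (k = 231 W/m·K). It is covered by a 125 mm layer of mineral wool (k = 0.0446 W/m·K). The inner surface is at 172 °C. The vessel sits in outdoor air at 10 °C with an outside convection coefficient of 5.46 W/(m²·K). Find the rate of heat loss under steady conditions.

Q ≈ 1130 W

Each spherical layer contributes R = (1/r_i − 1/r_o)/(4πk):
R_aluminium shell = (1/1.21 − 1/1.224)/(4π×231) = 3.256×10^-6 K/W
R_mineral wool = (1/1.224 − 1/1.349)/(4π×0.0446) = 0.1351 K/W
R_outer film = 1/(h·4πr_o²) = 1/(5.46×4π×1.349²) = 0.008009 K/W
R_total = 0.1431 K/W
Q = ΔT/R_total = 162/0.1431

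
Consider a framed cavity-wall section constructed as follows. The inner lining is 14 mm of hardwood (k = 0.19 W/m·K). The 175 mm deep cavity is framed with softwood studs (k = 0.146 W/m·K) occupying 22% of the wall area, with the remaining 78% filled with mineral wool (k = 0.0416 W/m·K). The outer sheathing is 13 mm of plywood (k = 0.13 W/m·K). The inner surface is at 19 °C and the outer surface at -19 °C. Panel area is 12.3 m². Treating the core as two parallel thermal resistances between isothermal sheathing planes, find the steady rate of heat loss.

Sheathing layers in series; stud and cavity paths in parallel between them.
R_inner = 0.014/(0.19×12.3) = 0.005991 K/W
R_stud  = 0.175/(0.146×0.22×12.3) = 0.443 K/W
R_cav   = 0.175/(0.0416×0.78×12.3) = 0.4385 K/W
1/R_core = 1/R_stud + 1/R_cav → R_core = 0.2204 K/W
R_outer = 0.013/(0.13×12.3) = 0.00813 K/W
R_total = 0.2345 K/W
Q = ΔT/R_total = 38/0.2345

Q ≈ 162 W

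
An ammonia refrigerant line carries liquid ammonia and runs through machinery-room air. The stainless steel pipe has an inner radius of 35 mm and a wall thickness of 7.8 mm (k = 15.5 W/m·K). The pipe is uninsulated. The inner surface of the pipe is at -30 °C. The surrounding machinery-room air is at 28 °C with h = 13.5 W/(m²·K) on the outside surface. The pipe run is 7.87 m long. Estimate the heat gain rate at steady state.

Q ≈ 1640 W

Radial resistances (cylindrical: R_cond = ln(r_o/r_i)/(2πkL), R_conv = 1/(h·2πrL)):
R_stainless steel pipe wall = ln(42.8/35)/(2π×15.5×7.87) = 2.625×10^-4 K/W
R_outer film = 1/(h_o·2πr_oL) = 1/(13.5×2π×0.0428×7.87) = 0.035 K/W
R_total = 0.03526 K/W
Q = ΔT/R_total = 58/0.03526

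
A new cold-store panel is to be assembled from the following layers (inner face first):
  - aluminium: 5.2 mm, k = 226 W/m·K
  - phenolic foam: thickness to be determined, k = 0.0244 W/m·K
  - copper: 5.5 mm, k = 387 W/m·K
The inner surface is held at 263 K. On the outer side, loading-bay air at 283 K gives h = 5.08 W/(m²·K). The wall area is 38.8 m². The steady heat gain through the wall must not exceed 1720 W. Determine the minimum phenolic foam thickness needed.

L ≈ 6.2 mm

Treating each layer as a thermal resistance in series:
R_aluminium = L/(kA) = 0.0052/(226×38.8) = 5.93×10^-7 K/W
R_copper = L/(kA) = 0.0055/(387×38.8) = 3.663×10^-7 K/W
R_outer film = 1/(h_o·A) = 1/(5.08×38.8) = 0.005073 K/W
Sum of the known resistances R_other = 0.005074 K/W
Required total resistance R_tot = ΔT/Q_allow = 20/1720 = 0.01163 K/W
R_phenolic foam = R_tot − R_other = 0.006553 K/W
L = R·k·A = 0.006553×0.0244×38.8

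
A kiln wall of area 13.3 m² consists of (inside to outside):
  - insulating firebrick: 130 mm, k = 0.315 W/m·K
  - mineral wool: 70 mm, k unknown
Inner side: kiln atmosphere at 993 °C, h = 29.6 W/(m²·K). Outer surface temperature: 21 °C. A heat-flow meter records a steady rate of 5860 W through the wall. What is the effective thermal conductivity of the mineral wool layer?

k ≈ 0.0398 W/(m·K)

Thermal resistances in series:
R_inner film = 1/(h_i·A) = 1/(29.6×13.3) = 0.00254 K/W
R_insulating firebrick = L/(kA) = 0.13/(0.315×13.3) = 0.03103 K/W
Sum of known resistances R_other = 0.03357 K/W
Total R = ΔT/Q = 972/5860 = 0.1659 K/W
R_mineral wool = R_total − R_other = 0.1323 K/W
k = L/(R·A) = 0.07/(0.1323×13.3)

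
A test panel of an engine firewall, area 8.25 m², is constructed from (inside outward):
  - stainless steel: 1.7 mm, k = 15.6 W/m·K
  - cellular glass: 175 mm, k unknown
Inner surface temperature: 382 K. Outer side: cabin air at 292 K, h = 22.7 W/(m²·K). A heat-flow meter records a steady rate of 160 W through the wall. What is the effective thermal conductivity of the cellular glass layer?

k ≈ 0.0381 W/(m·K)

Thermal resistances in series:
R_stainless steel = L/(kA) = 0.0017/(15.6×8.25) = 1.321×10^-5 K/W
R_outer film = 1/(h_o·A) = 1/(22.7×8.25) = 0.00534 K/W
Sum of known resistances R_other = 0.005353 K/W
Total R = ΔT/Q = 90/160 = 0.5625 K/W
R_cellular glass = R_total − R_other = 0.5571 K/W
k = L/(R·A) = 0.175/(0.5571×8.25)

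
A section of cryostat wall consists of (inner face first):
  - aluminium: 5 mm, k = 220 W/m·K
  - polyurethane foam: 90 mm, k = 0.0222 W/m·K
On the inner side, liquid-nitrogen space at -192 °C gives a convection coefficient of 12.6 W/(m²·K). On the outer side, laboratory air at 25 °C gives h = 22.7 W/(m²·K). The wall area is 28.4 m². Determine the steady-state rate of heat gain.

Q ≈ 1480 W

Using the resistance-network approach (series):
R_inner film = 1/(h_i·A) = 1/(12.6×28.4) = 0.002795 K/W
R_aluminium = L/(kA) = 0.005/(220×28.4) = 8.003×10^-7 K/W
R_polyurethane foam = L/(kA) = 0.09/(0.0222×28.4) = 0.1427 K/W
R_outer film = 1/(h_o·A) = 1/(22.7×28.4) = 0.001551 K/W
R_total = 0.1471 K/W
Q = ΔT / R_total = 217 / 0.1471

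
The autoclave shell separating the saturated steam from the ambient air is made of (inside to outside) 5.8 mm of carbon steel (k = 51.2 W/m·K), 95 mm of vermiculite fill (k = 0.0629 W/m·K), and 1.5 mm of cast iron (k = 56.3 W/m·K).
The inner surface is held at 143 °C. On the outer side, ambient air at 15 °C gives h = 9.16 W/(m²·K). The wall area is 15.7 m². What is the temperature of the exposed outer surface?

T ≈ 23.6 °C

Model the wall as resistances in series:
R_carbon steel = L/(kA) = 0.0058/(51.2×15.7) = 7.215×10^-6 K/W
R_vermiculite fill = L/(kA) = 0.095/(0.0629×15.7) = 0.0962 K/W
R_cast iron = L/(kA) = 0.0015/(56.3×15.7) = 1.697×10^-6 K/W
R_outer film = 1/(h_o·A) = 1/(9.16×15.7) = 0.006954 K/W
R_total = 0.1032 K/W;  Q = ΔT/R_total = 128/0.1032 = 1241 W
T_interface = T_inner − Q·ΣR(inner→interface) = 143 − 1240×0.09621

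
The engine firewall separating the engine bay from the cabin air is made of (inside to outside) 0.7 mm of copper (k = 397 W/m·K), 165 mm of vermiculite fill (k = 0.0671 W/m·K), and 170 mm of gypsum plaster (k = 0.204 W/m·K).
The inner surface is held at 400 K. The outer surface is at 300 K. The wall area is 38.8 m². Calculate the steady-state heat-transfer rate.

Q ≈ 1180 W

Series thermal resistances:
R_copper = L/(kA) = 0.0007/(397×38.8) = 4.544×10^-8 K/W
R_vermiculite fill = L/(kA) = 0.165/(0.0671×38.8) = 0.06338 K/W
R_gypsum plaster = L/(kA) = 0.17/(0.204×38.8) = 0.02148 K/W
R_total = 0.08485 K/W
Q = ΔT / R_total = 100 / 0.08485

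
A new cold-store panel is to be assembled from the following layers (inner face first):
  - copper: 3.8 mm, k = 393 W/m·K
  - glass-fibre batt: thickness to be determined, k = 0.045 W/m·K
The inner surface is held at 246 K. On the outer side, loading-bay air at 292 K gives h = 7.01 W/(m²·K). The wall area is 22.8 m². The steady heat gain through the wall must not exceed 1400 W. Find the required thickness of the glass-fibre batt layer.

Using the resistance-network approach (series):
R_copper = L/(kA) = 0.0038/(393×22.8) = 4.241×10^-7 K/W
R_outer film = 1/(h_o·A) = 1/(7.01×22.8) = 0.006257 K/W
Sum of the known resistances R_other = 0.006257 K/W
Required total resistance R_tot = ΔT/Q_allow = 46/1400 = 0.03286 K/W
R_glass-fibre batt = R_tot − R_other = 0.0266 K/W
L = R·k·A = 0.0266×0.045×22.8

L ≈ 27.3 mm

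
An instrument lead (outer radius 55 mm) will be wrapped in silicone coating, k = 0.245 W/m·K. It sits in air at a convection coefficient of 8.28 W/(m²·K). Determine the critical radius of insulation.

r_cr ≈ 29.6 mm

For a cylinder r_cr = k/h = 0.245/8.28
r_cr = 29.6 mm; since the bare radius (55 mm) is above r_cr, any added insulation will reduce heat loss.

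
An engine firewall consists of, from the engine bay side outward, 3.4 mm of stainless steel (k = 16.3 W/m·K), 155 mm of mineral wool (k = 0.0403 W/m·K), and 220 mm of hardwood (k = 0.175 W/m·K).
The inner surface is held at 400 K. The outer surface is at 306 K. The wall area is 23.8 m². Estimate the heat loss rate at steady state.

Thermal resistances in series:
R_stainless steel = L/(kA) = 0.0034/(16.3×23.8) = 8.764×10^-6 K/W
R_mineral wool = L/(kA) = 0.155/(0.0403×23.8) = 0.1616 K/W
R_hardwood = L/(kA) = 0.22/(0.175×23.8) = 0.05282 K/W
R_total = 0.2144 K/W
Q = ΔT / R_total = 94 / 0.2144

Q ≈ 438 W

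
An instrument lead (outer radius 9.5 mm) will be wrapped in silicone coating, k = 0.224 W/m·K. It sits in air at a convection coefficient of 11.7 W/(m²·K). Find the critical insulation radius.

r_cr ≈ 19.1 mm

For a cylinder r_cr = k/h = 0.224/11.7
r_cr = 19.1 mm; since the bare radius (9.5 mm) is below r_cr, adding a thin layer of insulation will *increase* heat loss.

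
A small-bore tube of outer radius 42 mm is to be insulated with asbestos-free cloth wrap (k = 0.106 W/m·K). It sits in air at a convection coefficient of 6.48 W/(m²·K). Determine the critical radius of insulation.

For a cylinder r_cr = k/h = 0.106/6.48
r_cr = 16.4 mm; since the bare radius (42 mm) is above r_cr, any added insulation will reduce heat loss.

r_cr ≈ 16.4 mm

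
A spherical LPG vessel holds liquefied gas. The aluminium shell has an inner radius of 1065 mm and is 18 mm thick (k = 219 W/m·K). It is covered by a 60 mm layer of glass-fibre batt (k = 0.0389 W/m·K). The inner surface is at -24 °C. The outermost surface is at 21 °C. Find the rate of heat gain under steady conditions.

Q ≈ 454 W

For a spherical shell R = (1/r₁ − 1/r₂)/(4πk); film R = 1/(h·4πr²). In series:
R_aluminium shell = (1/1.065 − 1/1.083)/(4π×219) = 5.671×10^-6 K/W
R_glass-fibre batt = (1/1.083 − 1/1.143)/(4π×0.0389) = 0.09916 K/W
R_total = 0.09916 K/W
Q = ΔT/R_total = 45/0.09916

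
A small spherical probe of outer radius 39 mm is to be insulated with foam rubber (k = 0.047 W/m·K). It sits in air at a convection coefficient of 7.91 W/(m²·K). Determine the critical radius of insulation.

For a sphere r_cr = 2k/h = 2×0.047/7.91
r_cr = 11.9 mm; since the bare radius (39 mm) is above r_cr, any added insulation will reduce heat loss.

r_cr ≈ 11.9 mm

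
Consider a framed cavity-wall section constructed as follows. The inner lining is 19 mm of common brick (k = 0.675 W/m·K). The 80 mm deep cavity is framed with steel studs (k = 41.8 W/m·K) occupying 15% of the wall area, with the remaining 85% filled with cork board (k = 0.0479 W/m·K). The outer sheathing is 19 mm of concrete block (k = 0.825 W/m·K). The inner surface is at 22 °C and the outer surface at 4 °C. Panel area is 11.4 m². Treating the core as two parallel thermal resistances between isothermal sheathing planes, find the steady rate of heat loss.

Q ≈ 3210 W

Sheathing layers in series; stud and cavity paths in parallel between them.
R_inner = 0.019/(0.675×11.4) = 0.002469 K/W
R_stud  = 0.08/(41.8×0.15×11.4) = 0.001119 K/W
R_cav   = 0.08/(0.0479×0.85×11.4) = 0.1724 K/W
1/R_core = 1/R_stud + 1/R_cav → R_core = 0.001112 K/W
R_outer = 0.019/(0.825×11.4) = 0.00202 K/W
R_total = 0.005601 K/W
Q = ΔT/R_total = 18/0.005601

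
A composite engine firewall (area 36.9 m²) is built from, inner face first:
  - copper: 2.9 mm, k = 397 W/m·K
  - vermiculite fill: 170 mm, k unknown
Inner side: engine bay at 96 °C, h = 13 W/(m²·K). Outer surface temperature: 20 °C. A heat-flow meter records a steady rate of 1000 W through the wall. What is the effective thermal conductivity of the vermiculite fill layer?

Series thermal resistances:
R_inner film = 1/(h_i·A) = 1/(13×36.9) = 0.002085 K/W
R_copper = L/(kA) = 0.0029/(397×36.9) = 1.98×10^-7 K/W
Sum of known resistances R_other = 0.002085 K/W
Total R = ΔT/Q = 76/1000 = 0.076 K/W
R_vermiculite fill = R_total − R_other = 0.07392 K/W
k = L/(R·A) = 0.17/(0.07392×36.9)

k ≈ 0.0623 W/(m·K)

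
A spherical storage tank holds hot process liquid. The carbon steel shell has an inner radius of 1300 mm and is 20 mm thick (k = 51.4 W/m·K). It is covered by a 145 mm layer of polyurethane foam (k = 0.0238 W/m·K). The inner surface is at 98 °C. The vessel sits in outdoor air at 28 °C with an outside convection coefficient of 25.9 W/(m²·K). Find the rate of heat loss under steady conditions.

Q ≈ 278 W

Radial (spherical) resistances in series:
R_carbon steel shell = (1/1.3 − 1/1.32)/(4π×51.4) = 1.804×10^-5 K/W
R_polyurethane foam = (1/1.32 − 1/1.465)/(4π×0.0238) = 0.2507 K/W
R_outer film = 1/(h·4πr_o²) = 1/(25.9×4π×1.465²) = 0.001432 K/W
R_total = 0.2522 K/W
Q = ΔT/R_total = 70/0.2522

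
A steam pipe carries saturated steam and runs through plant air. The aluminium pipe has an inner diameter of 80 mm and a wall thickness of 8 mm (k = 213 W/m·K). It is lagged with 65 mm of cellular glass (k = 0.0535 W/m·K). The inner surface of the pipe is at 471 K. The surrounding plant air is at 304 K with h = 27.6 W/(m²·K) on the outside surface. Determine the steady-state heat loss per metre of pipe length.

Cylindrical conduction, so R = ln(r₂/r₁)/(2πkL) per layer, in series:
R_aluminium pipe wall = ln(48/40)/(2π×213×1) = 1.362×10^-4 K/W
R_cellular glass = ln(113/48)/(2π×0.0535×1) = 2.547 K/W
R_outer film = 1/(h_o·2πr_oL) = 1/(27.6×2π×0.113×1) = 0.05103 K/W
R_total = 2.598 K/W
Q = ΔT/R_total = 167/2.598

q′ ≈ 64.3 W/m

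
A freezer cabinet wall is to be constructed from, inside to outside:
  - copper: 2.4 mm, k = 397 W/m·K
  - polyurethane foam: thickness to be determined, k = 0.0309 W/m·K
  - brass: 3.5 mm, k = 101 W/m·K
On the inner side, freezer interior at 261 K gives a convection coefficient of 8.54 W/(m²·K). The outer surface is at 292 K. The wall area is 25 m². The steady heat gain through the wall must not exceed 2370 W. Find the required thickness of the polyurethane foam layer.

L ≈ 6.48 mm

Using the resistance-network approach (series):
R_inner film = 1/(h_i·A) = 1/(8.54×25) = 0.004684 K/W
R_copper = L/(kA) = 0.0024/(397×25) = 2.418×10^-7 K/W
R_brass = L/(kA) = 0.0035/(101×25) = 1.386×10^-6 K/W
Sum of the known resistances R_other = 0.004685 K/W
Required total resistance R_tot = ΔT/Q_allow = 31/2370 = 0.01308 K/W
R_polyurethane foam = R_tot − R_other = 0.008395 K/W
L = R·k·A = 0.008395×0.0309×25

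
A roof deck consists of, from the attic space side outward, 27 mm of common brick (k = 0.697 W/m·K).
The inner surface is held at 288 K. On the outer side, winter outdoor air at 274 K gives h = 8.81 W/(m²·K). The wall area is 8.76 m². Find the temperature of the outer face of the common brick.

Treating each layer as a thermal resistance in series:
R_common brick = L/(kA) = 0.027/(0.697×8.76) = 0.004422 K/W
R_outer film = 1/(h_o·A) = 1/(8.81×8.76) = 0.01296 K/W
R_total = 0.01738 K/W;  Q = ΔT/R_total = 14/0.01738 = 805.5 W
T_interface = T_inner − Q·ΣR(inner→interface) = 288 − 806×0.004422

T ≈ 284 K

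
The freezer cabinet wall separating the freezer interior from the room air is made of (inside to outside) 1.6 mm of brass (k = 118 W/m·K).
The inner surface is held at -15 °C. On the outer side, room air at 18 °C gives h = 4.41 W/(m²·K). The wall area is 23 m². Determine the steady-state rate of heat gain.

Q ≈ 3350 W

Using the resistance-network approach (series):
R_brass = L/(kA) = 0.0016/(118×23) = 5.895×10^-7 K/W
R_outer film = 1/(h_o·A) = 1/(4.41×23) = 0.009859 K/W
R_total = 0.00986 K/W
Q = ΔT / R_total = 33 / 0.00986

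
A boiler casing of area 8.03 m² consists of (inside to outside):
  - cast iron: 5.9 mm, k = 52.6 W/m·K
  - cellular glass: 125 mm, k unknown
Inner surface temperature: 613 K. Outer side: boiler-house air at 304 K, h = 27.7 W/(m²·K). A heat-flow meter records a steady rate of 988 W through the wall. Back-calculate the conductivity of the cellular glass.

k ≈ 0.0505 W/(m·K)

Model the wall as resistances in series:
R_cast iron = L/(kA) = 0.0059/(52.6×8.03) = 1.397×10^-5 K/W
R_outer film = 1/(h_o·A) = 1/(27.7×8.03) = 0.004496 K/W
Sum of known resistances R_other = 0.00451 K/W
Total R = ΔT/Q = 309/988 = 0.3128 K/W
R_cellular glass = R_total − R_other = 0.3082 K/W
k = L/(R·A) = 0.125/(0.3082×8.03)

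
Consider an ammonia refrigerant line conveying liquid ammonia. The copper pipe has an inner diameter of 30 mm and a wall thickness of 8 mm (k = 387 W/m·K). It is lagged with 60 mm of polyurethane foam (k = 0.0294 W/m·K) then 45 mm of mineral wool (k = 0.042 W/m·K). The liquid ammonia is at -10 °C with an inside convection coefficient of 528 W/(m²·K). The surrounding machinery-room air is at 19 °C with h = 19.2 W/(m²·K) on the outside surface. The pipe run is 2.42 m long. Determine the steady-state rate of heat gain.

Radial resistances (cylindrical: R_cond = ln(r_o/r_i)/(2πkL), R_conv = 1/(h·2πrL)):
R_inner film = 1/(h_i·2πr₁L) = 1/(528×2π×0.015×2.42) = 0.008304 K/W
R_copper pipe wall = ln(23/15)/(2π×387×2.42) = 7.264×10^-5 K/W
R_polyurethane foam = ln(83/23)/(2π×0.0294×2.42) = 2.871 K/W
R_mineral wool = ln(128/83)/(2π×0.042×2.42) = 0.6783 K/W
R_outer film = 1/(h_o·2πr_oL) = 1/(19.2×2π×0.128×2.42) = 0.02676 K/W
R_total = 3.584 K/W
Q = ΔT/R_total = 29/3.584

Q ≈ 8.09 W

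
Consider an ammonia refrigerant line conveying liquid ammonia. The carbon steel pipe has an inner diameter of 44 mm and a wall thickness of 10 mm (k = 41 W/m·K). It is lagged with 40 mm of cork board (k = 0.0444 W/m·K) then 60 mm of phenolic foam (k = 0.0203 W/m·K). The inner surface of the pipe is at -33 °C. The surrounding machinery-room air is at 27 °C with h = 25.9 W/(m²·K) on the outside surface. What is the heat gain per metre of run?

Per-layer cylindrical resistances, series-summed:
R_carbon steel pipe wall = ln(32/22)/(2π×41×1) = 0.001454 K/W
R_cork board = ln(72/32)/(2π×0.0444×1) = 2.907 K/W
R_phenolic foam = ln(132/72)/(2π×0.0203×1) = 4.752 K/W
R_outer film = 1/(h_o·2πr_oL) = 1/(25.9×2π×0.132×1) = 0.04655 K/W
R_total = 7.707 K/W
Q = ΔT/R_total = 60/7.707

q′ ≈ 7.79 W/m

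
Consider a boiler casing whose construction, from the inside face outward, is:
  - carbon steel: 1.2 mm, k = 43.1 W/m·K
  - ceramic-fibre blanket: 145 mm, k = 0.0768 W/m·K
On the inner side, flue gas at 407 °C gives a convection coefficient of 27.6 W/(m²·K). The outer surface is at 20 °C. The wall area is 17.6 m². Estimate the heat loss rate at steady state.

Treating each layer as a thermal resistance in series:
R_inner film = 1/(h_i·A) = 1/(27.6×17.6) = 0.002059 K/W
R_carbon steel = L/(kA) = 0.0012/(43.1×17.6) = 1.582×10^-6 K/W
R_ceramic-fibre blanket = L/(kA) = 0.145/(0.0768×17.6) = 0.1073 K/W
R_total = 0.1093 K/W
Q = ΔT / R_total = 387 / 0.1093

Q ≈ 3540 W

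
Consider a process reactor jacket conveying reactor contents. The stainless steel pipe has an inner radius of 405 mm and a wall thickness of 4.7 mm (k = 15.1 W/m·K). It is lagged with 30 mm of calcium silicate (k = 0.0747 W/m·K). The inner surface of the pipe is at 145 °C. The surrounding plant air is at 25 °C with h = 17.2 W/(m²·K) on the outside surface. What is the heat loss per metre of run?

q′ ≈ 699 W/m

Radial resistances (cylindrical: R_cond = ln(r_o/r_i)/(2πkL), R_conv = 1/(h·2πrL)):
R_stainless steel pipe wall = ln(409.7/405)/(2π×15.1×1) = 1.216×10^-4 K/W
R_calcium silicate = ln(439.7/409.7)/(2π×0.0747×1) = 0.1506 K/W
R_outer film = 1/(h_o·2πr_oL) = 1/(17.2×2π×0.4397×1) = 0.02104 K/W
R_total = 0.1717 K/W
Q = ΔT/R_total = 120/0.1717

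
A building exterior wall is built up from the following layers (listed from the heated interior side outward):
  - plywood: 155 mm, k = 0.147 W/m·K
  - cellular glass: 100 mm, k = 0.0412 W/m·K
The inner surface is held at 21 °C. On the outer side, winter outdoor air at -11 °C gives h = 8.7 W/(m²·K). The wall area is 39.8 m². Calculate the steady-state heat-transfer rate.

Q ≈ 354 W

Model the wall as resistances in series:
R_plywood = L/(kA) = 0.155/(0.147×39.8) = 0.02649 K/W
R_cellular glass = L/(kA) = 0.1/(0.0412×39.8) = 0.06098 K/W
R_outer film = 1/(h_o·A) = 1/(8.7×39.8) = 0.002888 K/W
R_total = 0.09037 K/W
Q = ΔT / R_total = 32 / 0.09037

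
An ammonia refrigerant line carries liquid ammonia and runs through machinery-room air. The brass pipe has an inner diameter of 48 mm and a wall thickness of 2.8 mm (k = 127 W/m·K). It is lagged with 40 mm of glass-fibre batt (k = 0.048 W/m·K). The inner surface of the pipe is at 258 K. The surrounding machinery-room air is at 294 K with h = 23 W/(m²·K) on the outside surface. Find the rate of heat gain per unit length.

Treating each annulus and film as a series resistance:
R_brass pipe wall = ln(26.8/24)/(2π×127×1) = 1.383×10^-4 K/W
R_glass-fibre batt = ln(66.8/26.8)/(2π×0.048×1) = 3.028 K/W
R_outer film = 1/(h_o·2πr_oL) = 1/(23×2π×0.0668×1) = 0.1036 K/W
R_total = 3.132 K/W
Q = ΔT/R_total = 36/3.132

q′ ≈ 11.5 W/m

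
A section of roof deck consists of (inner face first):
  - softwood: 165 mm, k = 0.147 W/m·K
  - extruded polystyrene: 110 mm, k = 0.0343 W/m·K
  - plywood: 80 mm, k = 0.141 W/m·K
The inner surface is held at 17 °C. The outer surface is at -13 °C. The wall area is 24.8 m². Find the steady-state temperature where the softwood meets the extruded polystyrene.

T ≈ 10.1 °C

Treating each layer as a thermal resistance in series:
R_softwood = L/(kA) = 0.165/(0.147×24.8) = 0.04526 K/W
R_extruded polystyrene = L/(kA) = 0.11/(0.0343×24.8) = 0.1293 K/W
R_plywood = L/(kA) = 0.08/(0.141×24.8) = 0.02288 K/W
R_total = 0.1975 K/W;  Q = ΔT/R_total = 30/0.1975 = 151.9 W
T_interface = T_inner − Q·ΣR(inner→interface) = 17 − 152×0.04526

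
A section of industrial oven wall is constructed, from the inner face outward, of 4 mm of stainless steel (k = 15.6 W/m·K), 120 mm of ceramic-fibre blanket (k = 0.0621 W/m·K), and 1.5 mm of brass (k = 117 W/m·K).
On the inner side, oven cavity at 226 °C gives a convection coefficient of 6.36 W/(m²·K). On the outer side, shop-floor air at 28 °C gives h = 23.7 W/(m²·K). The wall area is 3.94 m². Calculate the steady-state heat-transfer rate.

Q ≈ 366 W

Treating each layer as a thermal resistance in series:
R_inner film = 1/(h_i·A) = 1/(6.36×3.94) = 0.03991 K/W
R_stainless steel = L/(kA) = 0.004/(15.6×3.94) = 6.508×10^-5 K/W
R_ceramic-fibre blanket = L/(kA) = 0.12/(0.0621×3.94) = 0.4904 K/W
R_brass = L/(kA) = 0.0015/(117×3.94) = 3.254×10^-6 K/W
R_outer film = 1/(h_o·A) = 1/(23.7×3.94) = 0.01071 K/W
R_total = 0.5411 K/W
Q = ΔT / R_total = 198 / 0.5411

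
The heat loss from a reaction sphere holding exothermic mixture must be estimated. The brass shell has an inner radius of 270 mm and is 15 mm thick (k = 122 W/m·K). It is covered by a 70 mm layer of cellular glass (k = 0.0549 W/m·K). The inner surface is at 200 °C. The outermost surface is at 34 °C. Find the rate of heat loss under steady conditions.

Q ≈ 166 W

For a spherical shell R = (1/r₁ − 1/r₂)/(4πk); film R = 1/(h·4πr²). In series:
R_brass shell = (1/0.27 − 1/0.285)/(4π×122) = 1.271×10^-4 K/W
R_cellular glass = (1/0.285 − 1/0.355)/(4π×0.0549) = 1.003 K/W
R_total = 1.003 K/W
Q = ΔT/R_total = 166/1.003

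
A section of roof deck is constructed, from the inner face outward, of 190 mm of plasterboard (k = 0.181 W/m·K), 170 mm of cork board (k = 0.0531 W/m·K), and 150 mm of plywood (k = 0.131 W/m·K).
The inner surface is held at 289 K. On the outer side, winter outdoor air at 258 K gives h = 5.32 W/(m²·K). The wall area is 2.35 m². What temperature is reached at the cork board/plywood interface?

Treating each layer as a thermal resistance in series:
R_plasterboard = L/(kA) = 0.19/(0.181×2.35) = 0.4467 K/W
R_cork board = L/(kA) = 0.17/(0.0531×2.35) = 1.362 K/W
R_plywood = L/(kA) = 0.15/(0.131×2.35) = 0.4873 K/W
R_outer film = 1/(h_o·A) = 1/(5.32×2.35) = 0.07999 K/W
R_total = 2.376 K/W;  Q = ΔT/R_total = 31/2.376 = 13.05 W
T_interface = T_inner − Q·ΣR(inner→interface) = 289 − 13×1.809

T ≈ 265 K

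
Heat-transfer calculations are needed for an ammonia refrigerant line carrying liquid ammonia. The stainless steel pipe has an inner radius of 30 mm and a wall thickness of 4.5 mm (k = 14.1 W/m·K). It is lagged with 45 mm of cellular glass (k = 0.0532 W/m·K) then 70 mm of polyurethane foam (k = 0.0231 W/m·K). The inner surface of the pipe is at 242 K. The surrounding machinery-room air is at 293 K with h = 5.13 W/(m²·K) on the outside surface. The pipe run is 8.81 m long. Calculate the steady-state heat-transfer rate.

Treating each annulus and film as a series resistance:
R_stainless steel pipe wall = ln(34.5/30)/(2π×14.1×8.81) = 1.791×10^-4 K/W
R_cellular glass = ln(79.5/34.5)/(2π×0.0532×8.81) = 0.2835 K/W
R_polyurethane foam = ln(149.5/79.5)/(2π×0.0231×8.81) = 0.4939 K/W
R_outer film = 1/(h_o·2πr_oL) = 1/(5.13×2π×0.1495×8.81) = 0.02356 K/W
R_total = 0.8011 K/W
Q = ΔT/R_total = 51/0.8011

Q ≈ 63.7 W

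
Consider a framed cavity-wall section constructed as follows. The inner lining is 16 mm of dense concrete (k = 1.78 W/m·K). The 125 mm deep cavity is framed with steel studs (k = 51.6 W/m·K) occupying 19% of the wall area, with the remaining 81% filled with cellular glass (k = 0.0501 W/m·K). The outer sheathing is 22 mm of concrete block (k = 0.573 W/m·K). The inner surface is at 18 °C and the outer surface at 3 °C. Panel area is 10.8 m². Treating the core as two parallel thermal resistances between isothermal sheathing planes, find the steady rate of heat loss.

Sheathing layers in series; stud and cavity paths in parallel between them.
R_inner = 0.016/(1.78×10.8) = 8.323×10^-4 K/W
R_stud  = 0.125/(51.6×0.19×10.8) = 0.001181 K/W
R_cav   = 0.125/(0.0501×0.81×10.8) = 0.2852 K/W
1/R_core = 1/R_stud + 1/R_cav → R_core = 0.001176 K/W
R_outer = 0.022/(0.573×10.8) = 0.003555 K/W
R_total = 0.005563 K/W
Q = ΔT/R_total = 15/0.005563

Q ≈ 2700 W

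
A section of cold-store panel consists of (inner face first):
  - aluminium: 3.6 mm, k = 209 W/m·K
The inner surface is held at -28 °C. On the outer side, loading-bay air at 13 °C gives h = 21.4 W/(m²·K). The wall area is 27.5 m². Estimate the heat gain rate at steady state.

Q ≈ 24100 W

Thermal resistances in series:
R_aluminium = L/(kA) = 0.0036/(209×27.5) = 6.264×10^-7 K/W
R_outer film = 1/(h_o·A) = 1/(21.4×27.5) = 0.001699 K/W
R_total = 0.0017 K/W
Q = ΔT / R_total = 41 / 0.0017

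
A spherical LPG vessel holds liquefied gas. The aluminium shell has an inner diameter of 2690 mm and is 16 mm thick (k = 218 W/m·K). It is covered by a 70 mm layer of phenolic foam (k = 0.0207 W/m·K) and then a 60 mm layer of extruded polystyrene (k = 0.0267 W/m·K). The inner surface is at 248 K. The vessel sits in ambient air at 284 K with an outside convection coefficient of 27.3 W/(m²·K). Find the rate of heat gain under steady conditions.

Q ≈ 161 W

Radial (spherical) resistances in series:
R_aluminium shell = (1/1.345 − 1/1.361)/(4π×218) = 3.191×10^-6 K/W
R_phenolic foam = (1/1.361 − 1/1.431)/(4π×0.0207) = 0.1382 K/W
R_extruded polystyrene = (1/1.431 − 1/1.491)/(4π×0.0267) = 0.08381 K/W
R_outer film = 1/(h·4πr_o²) = 1/(27.3×4π×1.491²) = 0.001311 K/W
R_total = 0.2233 K/W
Q = ΔT/R_total = 36/0.2233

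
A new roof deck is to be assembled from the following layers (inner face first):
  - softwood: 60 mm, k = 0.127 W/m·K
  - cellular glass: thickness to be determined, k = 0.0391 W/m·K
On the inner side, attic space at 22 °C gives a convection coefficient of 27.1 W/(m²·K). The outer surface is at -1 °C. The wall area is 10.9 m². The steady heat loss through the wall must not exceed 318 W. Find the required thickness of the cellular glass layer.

L ≈ 10.9 mm

Model the wall as resistances in series:
R_inner film = 1/(h_i·A) = 1/(27.1×10.9) = 0.003385 K/W
R_softwood = L/(kA) = 0.06/(0.127×10.9) = 0.04334 K/W
Sum of the known resistances R_other = 0.04673 K/W
Required total resistance R_tot = ΔT/Q_allow = 23/318 = 0.07233 K/W
R_cellular glass = R_tot − R_other = 0.0256 K/W
L = R·k·A = 0.0256×0.0391×10.9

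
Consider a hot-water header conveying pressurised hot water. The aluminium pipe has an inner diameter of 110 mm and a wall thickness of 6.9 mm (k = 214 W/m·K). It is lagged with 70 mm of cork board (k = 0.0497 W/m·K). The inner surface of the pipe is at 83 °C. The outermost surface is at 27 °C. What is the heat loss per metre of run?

q′ ≈ 23.1 W/m

Per-layer cylindrical resistances, series-summed:
R_aluminium pipe wall = ln(61.9/55)/(2π×214×1) = 8.79×10^-5 K/W
R_cork board = ln(131.9/61.9)/(2π×0.0497×1) = 2.423 K/W
R_total = 2.423 K/W
Q = ΔT/R_total = 56/2.423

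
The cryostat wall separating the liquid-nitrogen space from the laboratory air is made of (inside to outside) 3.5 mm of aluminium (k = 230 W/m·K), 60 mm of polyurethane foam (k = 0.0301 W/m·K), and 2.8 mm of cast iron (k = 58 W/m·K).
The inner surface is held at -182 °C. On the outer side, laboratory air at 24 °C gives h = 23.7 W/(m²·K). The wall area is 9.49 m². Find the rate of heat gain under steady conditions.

Q ≈ 960 W

Treating each layer as a thermal resistance in series:
R_aluminium = L/(kA) = 0.0035/(230×9.49) = 1.604×10^-6 K/W
R_polyurethane foam = L/(kA) = 0.06/(0.0301×9.49) = 0.21 K/W
R_cast iron = L/(kA) = 0.0028/(58×9.49) = 5.087×10^-6 K/W
R_outer film = 1/(h_o·A) = 1/(23.7×9.49) = 0.004446 K/W
R_total = 0.2145 K/W
Q = ΔT / R_total = 206 / 0.2145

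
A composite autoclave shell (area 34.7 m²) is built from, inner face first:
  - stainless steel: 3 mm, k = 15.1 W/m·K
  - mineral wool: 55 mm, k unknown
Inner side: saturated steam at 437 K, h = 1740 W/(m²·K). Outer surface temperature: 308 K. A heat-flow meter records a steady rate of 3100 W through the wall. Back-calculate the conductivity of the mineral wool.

Series thermal resistances:
R_inner film = 1/(h_i·A) = 1/(1740×34.7) = 1.656×10^-5 K/W
R_stainless steel = L/(kA) = 0.003/(15.1×34.7) = 5.726×10^-6 K/W
Sum of known resistances R_other = 2.229×10^-5 K/W
Total R = ΔT/Q = 129/3100 = 0.04161 K/W
R_mineral wool = R_total − R_other = 0.04159 K/W
k = L/(R·A) = 0.055/(0.04159×34.7)

k ≈ 0.0381 W/(m·K)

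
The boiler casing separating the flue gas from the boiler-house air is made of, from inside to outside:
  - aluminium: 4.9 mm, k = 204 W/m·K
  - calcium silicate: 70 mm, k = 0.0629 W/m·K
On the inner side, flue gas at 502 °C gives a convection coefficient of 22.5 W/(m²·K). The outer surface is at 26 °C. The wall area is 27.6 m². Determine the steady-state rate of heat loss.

Series thermal resistances:
R_inner film = 1/(h_i·A) = 1/(22.5×27.6) = 0.00161 K/W
R_aluminium = L/(kA) = 0.0049/(204×27.6) = 8.703×10^-7 K/W
R_calcium silicate = L/(kA) = 0.07/(0.0629×27.6) = 0.04032 K/W
R_total = 0.04193 K/W
Q = ΔT / R_total = 476 / 0.04193

Q ≈ 11400 W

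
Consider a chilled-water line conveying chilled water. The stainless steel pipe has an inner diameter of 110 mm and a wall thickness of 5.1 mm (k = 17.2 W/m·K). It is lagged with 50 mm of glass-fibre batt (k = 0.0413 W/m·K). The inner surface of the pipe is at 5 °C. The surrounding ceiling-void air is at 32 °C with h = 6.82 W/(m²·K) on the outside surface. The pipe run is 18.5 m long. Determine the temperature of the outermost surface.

For a radial system each layer contributes R = ln(r_out/r_in)/(2πkL); films add R = 1/(hA).
R_stainless steel pipe wall = ln(60.1/55)/(2π×17.2×18.5) = 4.435×10^-5 K/W
R_glass-fibre batt = ln(110.1/60.1)/(2π×0.0413×18.5) = 0.1261 K/W
R_outer film = 1/(h_o·2πr_oL) = 1/(6.82×2π×0.1101×18.5) = 0.01146 K/W
R_total = 0.1376 K/W
Q = ΔT/R_total = 27/0.1376
Q = 196 W
T_interface = T_inner + Q·ΣR(inner→interface) = 5 + 196×0.1261

T ≈ 29.8 °C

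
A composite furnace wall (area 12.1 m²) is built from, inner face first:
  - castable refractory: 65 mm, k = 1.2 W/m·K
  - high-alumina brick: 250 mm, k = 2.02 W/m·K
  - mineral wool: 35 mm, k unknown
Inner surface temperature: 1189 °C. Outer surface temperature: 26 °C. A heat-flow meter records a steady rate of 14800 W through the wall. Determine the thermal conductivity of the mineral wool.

k ≈ 0.0453 W/(m·K)

Series thermal resistances:
R_castable refractory = L/(kA) = 0.065/(1.2×12.1) = 0.004477 K/W
R_high-alumina brick = L/(kA) = 0.25/(2.02×12.1) = 0.01023 K/W
Sum of known resistances R_other = 0.0147 K/W
Total R = ΔT/Q = 1163/14800 = 0.07858 K/W
R_mineral wool = R_total − R_other = 0.06388 K/W
k = L/(R·A) = 0.035/(0.06388×12.1)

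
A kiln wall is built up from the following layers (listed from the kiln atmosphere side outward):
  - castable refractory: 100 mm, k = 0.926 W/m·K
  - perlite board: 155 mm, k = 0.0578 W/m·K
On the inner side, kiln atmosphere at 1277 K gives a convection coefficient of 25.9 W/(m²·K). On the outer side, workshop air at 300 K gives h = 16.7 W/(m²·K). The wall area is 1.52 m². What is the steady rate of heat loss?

Q ≈ 514 W

Treating each layer as a thermal resistance in series:
R_inner film = 1/(h_i·A) = 1/(25.9×1.52) = 0.0254 K/W
R_castable refractory = L/(kA) = 0.1/(0.926×1.52) = 0.07105 K/W
R_perlite board = L/(kA) = 0.155/(0.0578×1.52) = 1.764 K/W
R_outer film = 1/(h_o·A) = 1/(16.7×1.52) = 0.03939 K/W
R_total = 1.9 K/W
Q = ΔT / R_total = 977 / 1.9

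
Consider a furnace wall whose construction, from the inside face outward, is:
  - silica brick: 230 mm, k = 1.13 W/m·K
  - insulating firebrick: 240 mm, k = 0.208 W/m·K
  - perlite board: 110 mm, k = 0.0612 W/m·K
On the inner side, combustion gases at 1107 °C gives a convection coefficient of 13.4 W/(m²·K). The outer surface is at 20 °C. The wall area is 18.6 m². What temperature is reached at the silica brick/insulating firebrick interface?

Treating each layer as a thermal resistance in series:
R_inner film = 1/(h_i·A) = 1/(13.4×18.6) = 0.004012 K/W
R_silica brick = L/(kA) = 0.23/(1.13×18.6) = 0.01094 K/W
R_insulating firebrick = L/(kA) = 0.24/(0.208×18.6) = 0.06203 K/W
R_perlite board = L/(kA) = 0.11/(0.0612×18.6) = 0.09663 K/W
R_total = 0.1736 K/W;  Q = ΔT/R_total = 1087/0.1736 = 6261 W
T_interface = T_inner − Q·ΣR(inner→interface) = 1107 − 6260×0.01496

T ≈ 1010 °C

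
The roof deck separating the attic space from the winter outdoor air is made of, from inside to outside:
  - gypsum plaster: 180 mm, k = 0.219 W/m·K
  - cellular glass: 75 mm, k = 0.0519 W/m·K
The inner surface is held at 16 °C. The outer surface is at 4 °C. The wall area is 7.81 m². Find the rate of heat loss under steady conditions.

Q ≈ 41.3 W

Treating each layer as a thermal resistance in series:
R_gypsum plaster = L/(kA) = 0.18/(0.219×7.81) = 0.1052 K/W
R_cellular glass = L/(kA) = 0.075/(0.0519×7.81) = 0.185 K/W
R_total = 0.2903 K/W
Q = ΔT / R_total = 12 / 0.2903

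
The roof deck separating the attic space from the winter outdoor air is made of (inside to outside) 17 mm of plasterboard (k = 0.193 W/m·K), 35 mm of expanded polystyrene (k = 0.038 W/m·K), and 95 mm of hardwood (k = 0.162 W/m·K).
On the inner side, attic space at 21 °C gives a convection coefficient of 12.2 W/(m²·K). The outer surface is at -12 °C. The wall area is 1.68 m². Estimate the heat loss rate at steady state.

Model the wall as resistances in series:
R_inner film = 1/(h_i·A) = 1/(12.2×1.68) = 0.04879 K/W
R_plasterboard = L/(kA) = 0.017/(0.193×1.68) = 0.05243 K/W
R_expanded polystyrene = L/(kA) = 0.035/(0.038×1.68) = 0.5482 K/W
R_hardwood = L/(kA) = 0.095/(0.162×1.68) = 0.3491 K/W
R_total = 0.9985 K/W
Q = ΔT / R_total = 33 / 0.9985

Q ≈ 33 W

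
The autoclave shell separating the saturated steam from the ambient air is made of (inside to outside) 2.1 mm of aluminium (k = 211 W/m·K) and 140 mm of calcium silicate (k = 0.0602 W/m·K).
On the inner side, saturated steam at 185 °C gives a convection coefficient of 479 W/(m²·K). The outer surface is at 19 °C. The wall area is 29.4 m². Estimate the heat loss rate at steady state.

Q ≈ 2100 W

Series thermal resistances:
R_inner film = 1/(h_i·A) = 1/(479×29.4) = 7.101×10^-5 K/W
R_aluminium = L/(kA) = 0.0021/(211×29.4) = 3.385×10^-7 K/W
R_calcium silicate = L/(kA) = 0.14/(0.0602×29.4) = 0.0791 K/W
R_total = 0.07917 K/W
Q = ΔT / R_total = 166 / 0.07917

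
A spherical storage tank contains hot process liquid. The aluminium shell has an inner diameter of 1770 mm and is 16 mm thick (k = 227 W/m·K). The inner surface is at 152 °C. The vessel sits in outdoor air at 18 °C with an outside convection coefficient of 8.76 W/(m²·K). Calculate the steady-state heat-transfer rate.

Q ≈ 12000 W

For a spherical shell R = (1/r₁ − 1/r₂)/(4πk); film R = 1/(h·4πr²). In series:
R_aluminium shell = (1/0.885 − 1/0.901)/(4π×227) = 7.034×10^-6 K/W
R_outer film = 1/(h·4πr_o²) = 1/(8.76×4π×0.901²) = 0.01119 K/W
R_total = 0.0112 K/W
Q = ΔT/R_total = 134/0.0112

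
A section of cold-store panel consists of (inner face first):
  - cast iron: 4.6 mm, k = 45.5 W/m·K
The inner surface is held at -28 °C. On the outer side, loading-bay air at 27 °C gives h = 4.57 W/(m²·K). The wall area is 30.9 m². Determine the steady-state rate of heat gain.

Using the resistance-network approach (series):
R_cast iron = L/(kA) = 0.0046/(45.5×30.9) = 3.272×10^-6 K/W
R_outer film = 1/(h_o·A) = 1/(4.57×30.9) = 0.007082 K/W
R_total = 0.007085 K/W
Q = ΔT / R_total = 55 / 0.007085

Q ≈ 7760 W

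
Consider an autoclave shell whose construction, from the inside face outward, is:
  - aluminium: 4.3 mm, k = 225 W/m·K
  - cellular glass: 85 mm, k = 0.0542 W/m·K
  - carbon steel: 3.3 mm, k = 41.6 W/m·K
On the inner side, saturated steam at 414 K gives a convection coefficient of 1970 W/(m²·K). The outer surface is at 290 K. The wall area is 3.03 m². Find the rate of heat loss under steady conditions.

Q ≈ 239 W

Model the wall as resistances in series:
R_inner film = 1/(h_i·A) = 1/(1970×3.03) = 1.675×10^-4 K/W
R_aluminium = L/(kA) = 0.0043/(225×3.03) = 6.307×10^-6 K/W
R_cellular glass = L/(kA) = 0.085/(0.0542×3.03) = 0.5176 K/W
R_carbon steel = L/(kA) = 0.0033/(41.6×3.03) = 2.618×10^-5 K/W
R_total = 0.5178 K/W
Q = ΔT / R_total = 124 / 0.5178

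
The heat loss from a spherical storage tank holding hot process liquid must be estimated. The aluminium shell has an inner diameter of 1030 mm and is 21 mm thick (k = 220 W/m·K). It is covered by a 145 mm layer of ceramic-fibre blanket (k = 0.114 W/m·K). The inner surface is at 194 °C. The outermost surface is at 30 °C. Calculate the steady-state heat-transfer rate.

Q ≈ 591 W

Radial (spherical) resistances in series:
R_aluminium shell = (1/0.515 − 1/0.536)/(4π×220) = 2.752×10^-5 K/W
R_ceramic-fibre blanket = (1/0.536 − 1/0.681)/(4π×0.114) = 0.2773 K/W
R_total = 0.2773 K/W
Q = ΔT/R_total = 164/0.2773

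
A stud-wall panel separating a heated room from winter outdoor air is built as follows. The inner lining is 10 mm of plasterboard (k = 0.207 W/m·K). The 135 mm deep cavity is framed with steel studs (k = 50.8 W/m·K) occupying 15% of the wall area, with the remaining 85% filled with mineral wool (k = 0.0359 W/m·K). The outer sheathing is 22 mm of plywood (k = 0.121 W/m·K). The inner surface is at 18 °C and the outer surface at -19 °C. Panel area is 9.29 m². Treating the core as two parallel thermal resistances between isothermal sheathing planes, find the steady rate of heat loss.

Sheathing layers in series; stud and cavity paths in parallel between them.
R_inner = 0.01/(0.207×9.29) = 0.0052 K/W
R_stud  = 0.135/(50.8×0.15×9.29) = 0.001907 K/W
R_cav   = 0.135/(0.0359×0.85×9.29) = 0.4762 K/W
1/R_core = 1/R_stud + 1/R_cav → R_core = 0.001899 K/W
R_outer = 0.022/(0.121×9.29) = 0.01957 K/W
R_total = 0.02667 K/W
Q = ΔT/R_total = 37/0.02667

Q ≈ 1390 W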